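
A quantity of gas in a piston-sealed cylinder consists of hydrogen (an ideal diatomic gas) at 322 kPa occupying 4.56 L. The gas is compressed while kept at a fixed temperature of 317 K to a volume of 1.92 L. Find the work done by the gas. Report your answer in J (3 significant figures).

W ≈ -1270 J

Isothermal: W = nRT ln(V₂/V₁) = P₁V₁ ln(V₂/V₁).
P₁V₁ = (322 kPa)(4.56 L) = 1468 J.
W = 1468 × ln(1.92/4.56) = 1468 × -0.865
W_by_gas = -1270 J.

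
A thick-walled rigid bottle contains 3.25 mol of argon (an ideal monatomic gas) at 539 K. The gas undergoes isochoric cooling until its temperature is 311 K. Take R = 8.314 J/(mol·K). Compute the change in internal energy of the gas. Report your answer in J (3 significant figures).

Constant volume ⇒ W = 0, so Q = ΔU = nCᵥΔT with Cᵥ = 3R/2 = 12.47 J/(mol·K).
ΔU = (3.25)(12.47)(311 − 539) = -9241 J.

ΔU ≈ -9240 J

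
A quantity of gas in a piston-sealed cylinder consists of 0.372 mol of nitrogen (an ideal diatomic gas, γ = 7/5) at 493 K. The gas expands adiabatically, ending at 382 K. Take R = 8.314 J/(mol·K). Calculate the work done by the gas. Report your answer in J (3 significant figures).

W ≈ 858 J

Adiabatic ⇒ Q = 0, so W_by = −ΔU = nCᵥ(T₁ − T₂).
Cᵥ = 5R/2 = 20.79 J/(mol·K).
W = (0.372)(20.79)(493 − 382) = 858.3 J.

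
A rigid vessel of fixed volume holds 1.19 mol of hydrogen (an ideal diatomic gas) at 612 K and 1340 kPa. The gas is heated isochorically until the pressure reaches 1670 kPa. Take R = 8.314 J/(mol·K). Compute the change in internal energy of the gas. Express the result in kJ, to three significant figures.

ΔU ≈ 3.73 kJ

Constant volume ⇒ W = 0, so Q = ΔU = nCᵥΔT with Cᵥ = 5R/2 = 20.79 J/(mol·K).
At constant V, T₂/T₁ = P₂/P₁ ⇒ ΔT = T₁(P₂/P₁ − 1) = 612·(1670/1340 − 1) = 150.7 K.
ΔU = (1.19)(20.79)(150.7) = 3728 J.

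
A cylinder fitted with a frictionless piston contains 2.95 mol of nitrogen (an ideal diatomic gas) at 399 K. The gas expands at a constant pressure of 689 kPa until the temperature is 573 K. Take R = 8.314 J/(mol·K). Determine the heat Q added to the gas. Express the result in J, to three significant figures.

Isobaric: W = nRΔT = (2.95)(8.314)(174) = 4268 J.
ΔU = nCᵥΔT with Cᵥ = 5R/2: ΔU = (2.95)(20.79)(174) = 10669 J.
Q = ΔU + W = 10669 + 4268 = 14937 J.

Q ≈ 14900 J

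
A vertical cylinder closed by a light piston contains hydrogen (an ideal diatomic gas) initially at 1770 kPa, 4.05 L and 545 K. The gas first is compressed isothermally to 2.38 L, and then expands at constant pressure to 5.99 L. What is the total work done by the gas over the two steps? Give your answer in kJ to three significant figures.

W_total ≈ 7.06 kJ

Step 1 (isothermal): W = P₁V₁ ln(V₂/V₁) = (7168) ln(2.38/4.05) = -3811 J.
After step 1: P = 3012 kPa, V = 2.38 L, T = 545 K.
Step 2 (isobaric): W = PΔV = (3012 kPa)(5.99 − 2.38 L) = 10873 J.
W_total = -3811 + 10873 = 7062 J.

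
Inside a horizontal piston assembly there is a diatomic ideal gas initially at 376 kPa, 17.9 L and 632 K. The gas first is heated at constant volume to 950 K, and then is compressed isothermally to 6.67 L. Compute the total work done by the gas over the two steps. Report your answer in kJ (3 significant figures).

W_total ≈ -9.99 kJ

Step 1 (isochoric): W = 0 (constant volume).
After step 1: P = 565.2 kPa (V unchanged).
Step 2 (isothermal): W = P₁V₁ ln(V₂/V₁) = (10117) ln(6.67/17.9) = -9987 J.
W_total = 0 − 9987 = -9987 J.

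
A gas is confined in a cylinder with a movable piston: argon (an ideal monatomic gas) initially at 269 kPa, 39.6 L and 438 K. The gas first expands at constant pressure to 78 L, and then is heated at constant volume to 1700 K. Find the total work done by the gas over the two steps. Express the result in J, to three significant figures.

Step 1 (isobaric): W = PΔV = (269 kPa)(78 − 39.6 L) = 10330 J.
Step 2 (isochoric): W = 0 (constant volume).
W_total = 10330 + 0 = 10330 J.

W_total ≈ 10300 J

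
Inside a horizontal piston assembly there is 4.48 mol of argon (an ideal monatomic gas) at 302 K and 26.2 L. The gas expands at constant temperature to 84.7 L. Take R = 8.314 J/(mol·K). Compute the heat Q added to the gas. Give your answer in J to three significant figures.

Q ≈ 13200 J

Isothermal ⇒ ΔU = 0, so Q = W = nRT ln(V₂/V₁).
Q = (4.48)(8.314)(302) ln(84.7/26.2) = 11249 × 1.173 = 13199 J.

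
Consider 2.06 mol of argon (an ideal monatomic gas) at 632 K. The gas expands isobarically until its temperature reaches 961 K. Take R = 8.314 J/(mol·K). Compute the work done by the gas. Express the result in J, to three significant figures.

Isobaric: W = P ΔV = nR ΔT.
W = (2.06)(8.314)(961 − 632) = 5635 J.

W ≈ 5630 J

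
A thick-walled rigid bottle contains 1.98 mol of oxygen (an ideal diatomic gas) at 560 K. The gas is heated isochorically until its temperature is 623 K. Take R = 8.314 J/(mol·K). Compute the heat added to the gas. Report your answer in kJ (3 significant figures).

Constant volume ⇒ W = 0, so Q = ΔU = nCᵥΔT with Cᵥ = 5R/2 = 20.79 J/(mol·K).
ΔU = (1.98)(20.79)(623 − 560) = 2593 J.

Q ≈ 2.59 kJ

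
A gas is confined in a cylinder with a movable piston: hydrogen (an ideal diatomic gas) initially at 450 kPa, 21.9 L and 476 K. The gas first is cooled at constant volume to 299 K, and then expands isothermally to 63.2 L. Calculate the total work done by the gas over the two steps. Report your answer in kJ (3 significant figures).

Step 1 (isochoric): W = 0 (constant volume).
After step 1: P = 282.7 kPa (V unchanged).
Step 2 (isothermal): W = P₁V₁ ln(V₂/V₁) = (6190) ln(63.2/21.9) = 6561 J.
W_total = 0 + 6561 = 6561 J.

W_total ≈ 6.56 kJ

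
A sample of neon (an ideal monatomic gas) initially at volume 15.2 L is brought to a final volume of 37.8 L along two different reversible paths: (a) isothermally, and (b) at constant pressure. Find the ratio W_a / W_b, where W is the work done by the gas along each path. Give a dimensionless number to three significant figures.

W_a / W_b ≈ 0.613

Path (a) isothermal: W = P₁V₁ ln(V₂/V₁) → W_a/(P₁V₁) = 0.911.
Path (b) isobaric: W = P₁(V₂ − V₁) → W_b/(P₁V₁) = 1.487.
W_a / W_b = 0.911 / 1.487 = 0.6127.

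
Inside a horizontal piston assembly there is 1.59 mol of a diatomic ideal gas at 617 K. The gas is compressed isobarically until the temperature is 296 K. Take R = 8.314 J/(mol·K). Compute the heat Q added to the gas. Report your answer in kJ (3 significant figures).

Q ≈ -14.9 kJ

Isobaric: W = nRΔT = (1.59)(8.314)(-321) = -4243 J.
ΔU = nCᵥΔT with Cᵥ = 5R/2: ΔU = (1.59)(20.79)(-321) = -10608 J.
Q = ΔU + W = -10608 − 4243 = -14852 J.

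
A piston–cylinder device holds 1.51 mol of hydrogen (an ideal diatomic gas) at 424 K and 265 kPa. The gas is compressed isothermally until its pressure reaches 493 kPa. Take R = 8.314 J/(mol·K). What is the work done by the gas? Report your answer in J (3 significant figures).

W ≈ -3300 J

Isothermal process: W = nRT ln(V₂/V₁) = nRT ln(P₁/P₂).
W = (1.51)(8.314)(424) × ln(265/493)
  = 5323 × ln(0.5375) = 5323 × -0.6208
W_by_gas = -3304 J.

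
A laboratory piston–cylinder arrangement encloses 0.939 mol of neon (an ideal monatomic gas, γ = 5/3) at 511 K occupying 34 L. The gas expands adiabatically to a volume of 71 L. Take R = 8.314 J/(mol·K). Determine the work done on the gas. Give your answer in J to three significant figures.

W ≈ -2320 J

Adiabatic: TV^(γ−1) = const with γ = 5/3.
T₂ = T₁ (V₁/V₂)^(γ−1) = 511 × (34/71)^0.667 = 511 × 0.6121 = 312.8 K.
W_by = nCᵥ(T₁ − T₂) = (0.939)(12.47)(511 − 312.8) = 2321 J.
Work on gas = −W_by = -2321 J.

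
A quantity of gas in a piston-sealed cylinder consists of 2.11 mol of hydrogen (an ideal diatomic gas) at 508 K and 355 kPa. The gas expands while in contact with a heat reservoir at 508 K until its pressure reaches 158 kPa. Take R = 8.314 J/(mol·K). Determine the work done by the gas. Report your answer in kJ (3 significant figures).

Isothermal process: W = nRT ln(V₂/V₁) = nRT ln(P₁/P₂).
W = (2.11)(8.314)(508) × ln(355/158)
  = 8912 × ln(2.247) = 8912 × 0.8095
W_by_gas = 7214 J.

W ≈ 7.21 kJ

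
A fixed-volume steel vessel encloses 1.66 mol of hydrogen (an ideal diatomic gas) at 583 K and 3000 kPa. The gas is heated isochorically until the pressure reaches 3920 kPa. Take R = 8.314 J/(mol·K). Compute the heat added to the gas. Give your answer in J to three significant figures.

Q ≈ 6170 J

Constant volume ⇒ W = 0, so Q = ΔU = nCᵥΔT with Cᵥ = 5R/2 = 20.79 J/(mol·K).
At constant V, T₂/T₁ = P₂/P₁ ⇒ ΔT = T₁(P₂/P₁ − 1) = 583·(3920/3000 − 1) = 178.8 K.
ΔU = (1.66)(20.79)(178.8) = 6169 J.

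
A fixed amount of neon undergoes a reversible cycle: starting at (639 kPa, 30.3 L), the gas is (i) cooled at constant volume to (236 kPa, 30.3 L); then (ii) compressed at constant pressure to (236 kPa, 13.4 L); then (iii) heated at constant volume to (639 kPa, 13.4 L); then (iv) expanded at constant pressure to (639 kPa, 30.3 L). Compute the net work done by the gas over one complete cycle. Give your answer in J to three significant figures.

Constant-volume legs do no work.
W(ii) = (236)(13.4 − 30.3) = -3988 J; W(iv) = (639)(30.3 − 13.4) = 10799 J.
W_net = -3988 + 10799 = 6811 J (the clockwise enclosed area).

W_net ≈ 6810 J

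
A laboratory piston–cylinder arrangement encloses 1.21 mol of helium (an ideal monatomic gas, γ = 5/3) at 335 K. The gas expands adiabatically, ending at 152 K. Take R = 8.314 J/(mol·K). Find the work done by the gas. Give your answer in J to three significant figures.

Adiabatic ⇒ Q = 0, so W_by = −ΔU = nCᵥ(T₁ − T₂).
Cᵥ = 3R/2 = 12.47 J/(mol·K).
W = (1.21)(12.47)(335 − 152) = 2761 J.

W ≈ 2760 J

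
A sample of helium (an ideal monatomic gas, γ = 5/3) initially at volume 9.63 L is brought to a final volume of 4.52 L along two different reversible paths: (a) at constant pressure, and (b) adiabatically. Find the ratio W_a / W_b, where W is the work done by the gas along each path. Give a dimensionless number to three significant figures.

W_a / W_b ≈ 0.539

Path (a) isobaric: W = P₁(V₂ − V₁) → W_a/(P₁V₁) = -0.5306.
Path (b) adiabatic: W = P₁V₁(1 − (V₁/V₂)^(γ−1))/(γ−1) → W_b/(P₁V₁) = -0.9836.
W_a / W_b = -0.5306 / -0.9836 = 0.5395.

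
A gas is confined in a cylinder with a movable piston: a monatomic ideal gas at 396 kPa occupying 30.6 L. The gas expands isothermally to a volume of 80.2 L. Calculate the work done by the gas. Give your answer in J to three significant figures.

Isothermal: W = nRT ln(V₂/V₁) = P₁V₁ ln(V₂/V₁).
P₁V₁ = (396 kPa)(30.6 L) = 12118 J.
W = 12118 × ln(80.2/30.6) = 12118 × 0.9635
W_by_gas = 11676 J.

W ≈ 11700 J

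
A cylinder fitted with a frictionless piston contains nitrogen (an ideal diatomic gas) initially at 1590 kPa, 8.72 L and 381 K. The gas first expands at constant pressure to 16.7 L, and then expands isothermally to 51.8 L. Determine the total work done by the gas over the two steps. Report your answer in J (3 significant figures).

Step 1 (isobaric): W = PΔV = (1590 kPa)(16.7 − 8.72 L) = 12688 J.
After step 1: P = 1590 kPa, V = 16.7 L, T = 729.7 K.
Step 2 (isothermal): W = P₁V₁ ln(V₂/V₁) = (26553) ln(51.8/16.7) = 30058 J.
W_total = 12688 + 30058 = 42746 J.

W_total ≈ 42700 J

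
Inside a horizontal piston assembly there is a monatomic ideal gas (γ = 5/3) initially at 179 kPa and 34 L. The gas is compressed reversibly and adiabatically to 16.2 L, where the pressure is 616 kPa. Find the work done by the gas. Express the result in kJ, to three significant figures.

W ≈ -5.84 kJ

Adiabatic: W = (P₁V₁ − P₂V₂)/(γ − 1) with γ = 5/3.
P₁V₁ = 6086 J, P₂V₂ = 9979 J.
W = (6086 − 9979) / 0.6667 = -5840 J.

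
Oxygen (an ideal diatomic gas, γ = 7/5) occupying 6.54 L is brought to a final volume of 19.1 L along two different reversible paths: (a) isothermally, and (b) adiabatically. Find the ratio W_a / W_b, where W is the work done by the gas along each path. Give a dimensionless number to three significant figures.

W_a / W_b ≈ 1.23

Path (a) isothermal: W = P₁V₁ ln(V₂/V₁) → W_a/(P₁V₁) = 1.072.
Path (b) adiabatic: W = P₁V₁(1 − (V₁/V₂)^(γ−1))/(γ−1) → W_b/(P₁V₁) = 0.8716.
W_a / W_b = 1.072 / 0.8716 = 1.23.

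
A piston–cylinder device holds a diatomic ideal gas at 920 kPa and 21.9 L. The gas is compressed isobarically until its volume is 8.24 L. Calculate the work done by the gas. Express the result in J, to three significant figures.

Isobaric: W = P ΔV.
W = (920 kPa)(8.24 − 21.9 L) = (920)(-13.66) = -12567 J.

W ≈ -12600 J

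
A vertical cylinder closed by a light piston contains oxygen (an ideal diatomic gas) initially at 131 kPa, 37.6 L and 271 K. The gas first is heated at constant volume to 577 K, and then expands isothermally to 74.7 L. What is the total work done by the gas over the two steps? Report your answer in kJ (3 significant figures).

W_total ≈ 7.20 kJ

Step 1 (isochoric): W = 0 (constant volume).
After step 1: P = 278.9 kPa (V unchanged).
Step 2 (isothermal): W = P₁V₁ ln(V₂/V₁) = (10487) ln(74.7/37.6) = 7199 J.
W_total = 0 + 7199 = 7199 J.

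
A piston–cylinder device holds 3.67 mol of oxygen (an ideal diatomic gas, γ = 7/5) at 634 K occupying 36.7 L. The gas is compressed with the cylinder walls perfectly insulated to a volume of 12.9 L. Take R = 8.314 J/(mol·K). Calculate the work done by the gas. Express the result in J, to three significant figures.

Adiabatic: TV^(γ−1) = const with γ = 7/5.
T₂ = T₁ (V₁/V₂)^(γ−1) = 634 × (36.7/12.9)^0.4 = 634 × 1.519 = 963.2 K.
W_by = nCᵥ(T₁ − T₂) = (3.67)(20.79)(634 − 963.2) = -25112 J.

W ≈ -25100 J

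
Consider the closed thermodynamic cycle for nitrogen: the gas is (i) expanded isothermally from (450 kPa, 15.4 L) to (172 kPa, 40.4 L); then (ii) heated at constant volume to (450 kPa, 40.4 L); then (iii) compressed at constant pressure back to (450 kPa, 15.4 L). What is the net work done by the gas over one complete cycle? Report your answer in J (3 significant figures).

Leg (i): W = PᵢVᵢ ln(V_f/Vᵢ) = (6930) ln(40.4/15.4) = 6684 J.
Leg (ii): W = 0.
Leg (iii): W = PΔV = (450)(15.4 − 40.4) = -11250 J.
W_net = 6684 − 11250 = -4566 J.

W_net ≈ -4570 J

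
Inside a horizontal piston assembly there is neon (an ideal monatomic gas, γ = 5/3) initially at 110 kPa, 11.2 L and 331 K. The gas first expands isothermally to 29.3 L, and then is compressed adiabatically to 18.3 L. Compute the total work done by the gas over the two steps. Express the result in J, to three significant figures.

W_total ≈ 504 J

Step 1 (isothermal): W = P₁V₁ ln(V₂/V₁) = (1232) ln(29.3/11.2) = 1185 J.
After step 1: P = 42.05 kPa, V = 29.3 L, T = 331 K.
Step 2 (adiabatic): W = (P₁V₁ − P₂V₂)/(γ−1) = (1232 − 1686)/0.667 = -681.2 J.
W_total = 1185 − 681.2 = 503.6 J.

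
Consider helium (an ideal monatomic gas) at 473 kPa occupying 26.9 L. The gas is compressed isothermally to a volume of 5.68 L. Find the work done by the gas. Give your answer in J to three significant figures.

Isothermal: W = nRT ln(V₂/V₁) = P₁V₁ ln(V₂/V₁).
P₁V₁ = (473 kPa)(26.9 L) = 12724 J.
W = 12724 × ln(5.68/26.9) = 12724 × -1.555
W_by_gas = -19788 J.

W ≈ -19800 J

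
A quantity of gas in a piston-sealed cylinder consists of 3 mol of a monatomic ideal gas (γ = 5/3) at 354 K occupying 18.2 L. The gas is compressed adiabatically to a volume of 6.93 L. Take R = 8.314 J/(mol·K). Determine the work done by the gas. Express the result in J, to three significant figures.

W ≈ -12000 J

Adiabatic: TV^(γ−1) = const with γ = 5/3.
T₂ = T₁ (V₁/V₂)^(γ−1) = 354 × (18.2/6.93)^0.667 = 354 × 1.904 = 673.8 K.
W_by = nCᵥ(T₁ − T₂) = (3)(12.47)(354 − 673.8) = -11966 J.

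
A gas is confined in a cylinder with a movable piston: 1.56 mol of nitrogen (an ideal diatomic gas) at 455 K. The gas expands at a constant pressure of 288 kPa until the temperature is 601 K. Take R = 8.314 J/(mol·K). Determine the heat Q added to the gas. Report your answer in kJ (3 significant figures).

Isobaric: W = nRΔT = (1.56)(8.314)(146) = 1894 J.
ΔU = nCᵥΔT with Cᵥ = 5R/2: ΔU = (1.56)(20.79)(146) = 4734 J.
Q = ΔU + W = 4734 + 1894 = 6628 J.

Q ≈ 6.63 kJ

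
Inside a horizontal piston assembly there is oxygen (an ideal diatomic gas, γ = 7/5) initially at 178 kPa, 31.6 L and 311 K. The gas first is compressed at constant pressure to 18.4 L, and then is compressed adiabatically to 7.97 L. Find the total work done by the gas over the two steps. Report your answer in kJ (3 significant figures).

Step 1 (isobaric): W = PΔV = (178 kPa)(18.4 − 31.6 L) = -2350 J.
After step 1: P = 178 kPa, V = 18.4 L, T = 181.1 K.
Step 2 (adiabatic): W = (P₁V₁ − P₂V₂)/(γ−1) = (3275 − 4577)/0.4 = -3255 J.
W_total = -2350 − 3255 = -5604 J.

W_total ≈ -5.60 kJ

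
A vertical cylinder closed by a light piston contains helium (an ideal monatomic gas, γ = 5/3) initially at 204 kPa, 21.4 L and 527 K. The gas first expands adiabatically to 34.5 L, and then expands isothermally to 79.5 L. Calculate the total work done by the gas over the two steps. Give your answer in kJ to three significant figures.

W_total ≈ 4.44 kJ

Step 1 (adiabatic): W = (P₁V₁ − P₂V₂)/(γ−1) = (4366 − 3175)/0.667 = 1786 J.
After step 1: P = 92.04 kPa, V = 34.5 L, T = 383.3 K.
Step 2 (isothermal): W = P₁V₁ ln(V₂/V₁) = (3175) ln(79.5/34.5) = 2651 J.
W_total = 1786 + 2651 = 4436 J.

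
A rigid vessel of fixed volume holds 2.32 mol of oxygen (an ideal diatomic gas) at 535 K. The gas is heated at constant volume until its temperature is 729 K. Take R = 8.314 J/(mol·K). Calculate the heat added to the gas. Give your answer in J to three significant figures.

Q ≈ 9350 J

Constant volume ⇒ W = 0, so Q = ΔU = nCᵥΔT with Cᵥ = 5R/2 = 20.79 J/(mol·K).
ΔU = (2.32)(20.79)(729 − 535) = 9355 J.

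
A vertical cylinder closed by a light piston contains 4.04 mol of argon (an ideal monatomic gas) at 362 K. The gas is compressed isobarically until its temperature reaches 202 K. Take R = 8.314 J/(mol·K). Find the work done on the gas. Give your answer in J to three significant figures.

Isobaric: W = P ΔV = nR ΔT.
W = (4.04)(8.314)(202 − 362) = -5374 J.
Work on gas = −W_by = 5374 J.

W ≈ 5370 J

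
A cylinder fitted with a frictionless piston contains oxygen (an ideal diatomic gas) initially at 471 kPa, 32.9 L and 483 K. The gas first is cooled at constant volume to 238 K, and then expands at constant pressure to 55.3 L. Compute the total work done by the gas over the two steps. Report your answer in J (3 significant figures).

Step 1 (isochoric): W = 0 (constant volume).
After step 1: P = 232.1 kPa (V unchanged).
Step 2 (isobaric): W = PΔV = (232.1 kPa)(55.3 − 32.9 L) = 5199 J.
W_total = 0 + 5199 = 5199 J.

W_total ≈ 5200 J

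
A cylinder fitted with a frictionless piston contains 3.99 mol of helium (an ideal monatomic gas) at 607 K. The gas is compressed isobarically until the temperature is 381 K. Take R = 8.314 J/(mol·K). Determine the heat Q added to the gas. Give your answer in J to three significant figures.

Isobaric: W = nRΔT = (3.99)(8.314)(-226) = -7497 J.
ΔU = nCᵥΔT with Cᵥ = 3R/2: ΔU = (3.99)(12.47)(-226) = -11246 J.
Q = ΔU + W = -11246 − 7497 = -18743 J.

Q ≈ -18700 J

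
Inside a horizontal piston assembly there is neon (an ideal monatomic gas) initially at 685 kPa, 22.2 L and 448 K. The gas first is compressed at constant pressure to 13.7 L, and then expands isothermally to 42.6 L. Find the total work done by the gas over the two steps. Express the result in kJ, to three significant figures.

Step 1 (isobaric): W = PΔV = (685 kPa)(13.7 − 22.2 L) = -5822 J.
After step 1: P = 685 kPa, V = 13.7 L, T = 276.5 K.
Step 2 (isothermal): W = P₁V₁ ln(V₂/V₁) = (9384) ln(42.6/13.7) = 10646 J.
W_total = -5822 + 10646 = 4824 J.

W_total ≈ 4.82 kJ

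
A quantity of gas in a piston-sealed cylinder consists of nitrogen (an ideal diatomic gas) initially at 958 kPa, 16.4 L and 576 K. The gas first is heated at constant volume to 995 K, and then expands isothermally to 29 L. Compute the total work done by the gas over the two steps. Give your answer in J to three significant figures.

Step 1 (isochoric): W = 0 (constant volume).
After step 1: P = 1655 kPa (V unchanged).
Step 2 (isothermal): W = P₁V₁ ln(V₂/V₁) = (27140) ln(29/16.4) = 15470 J.
W_total = 0 + 15470 = 15470 J.

W_total ≈ 15500 J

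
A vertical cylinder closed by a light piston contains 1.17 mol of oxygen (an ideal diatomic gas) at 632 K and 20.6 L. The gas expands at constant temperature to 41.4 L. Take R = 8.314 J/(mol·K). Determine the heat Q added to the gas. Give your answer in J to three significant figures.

Isothermal ⇒ ΔU = 0, so Q = W = nRT ln(V₂/V₁).
Q = (1.17)(8.314)(632) ln(41.4/20.6) = 6148 × 0.698 = 4291 J.

Q ≈ 4290 J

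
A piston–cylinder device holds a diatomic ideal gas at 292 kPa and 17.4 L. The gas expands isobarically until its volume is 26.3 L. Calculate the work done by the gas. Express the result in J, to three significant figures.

W ≈ 2600 J

Isobaric: W = P ΔV.
W = (292 kPa)(26.3 − 17.4 L) = (292)(8.9) = 2599 J.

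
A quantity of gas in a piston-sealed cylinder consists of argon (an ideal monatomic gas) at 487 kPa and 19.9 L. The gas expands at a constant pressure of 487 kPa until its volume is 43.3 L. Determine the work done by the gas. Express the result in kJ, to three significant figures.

W ≈ 11.4 kJ

Isobaric: W = P ΔV.
W = (487 kPa)(43.3 − 19.9 L) = (487)(23.4) = 11396 J.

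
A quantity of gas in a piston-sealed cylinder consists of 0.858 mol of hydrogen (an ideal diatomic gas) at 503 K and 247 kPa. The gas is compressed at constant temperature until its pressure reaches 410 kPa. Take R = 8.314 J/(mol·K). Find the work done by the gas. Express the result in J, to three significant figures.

W ≈ -1820 J

Isothermal process: W = nRT ln(V₂/V₁) = nRT ln(P₁/P₂).
W = (0.858)(8.314)(503) × ln(247/410)
  = 3588 × ln(0.6024) = 3588 × -0.5068
W_by_gas = -1818 J.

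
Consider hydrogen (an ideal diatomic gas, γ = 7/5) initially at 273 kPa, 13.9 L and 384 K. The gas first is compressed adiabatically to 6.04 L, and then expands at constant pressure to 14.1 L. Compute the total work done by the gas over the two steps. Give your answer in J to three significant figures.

Step 1 (adiabatic): W = (P₁V₁ − P₂V₂)/(γ−1) = (3795 − 5296)/0.4 = -3754 J.
After step 1: P = 876.9 kPa, V = 6.04 L, T = 535.9 K.
Step 2 (isobaric): W = PΔV = (876.9 kPa)(14.1 − 6.04 L) = 7068 J.
W_total = -3754 + 7068 = 3314 J.

W_total ≈ 3310 J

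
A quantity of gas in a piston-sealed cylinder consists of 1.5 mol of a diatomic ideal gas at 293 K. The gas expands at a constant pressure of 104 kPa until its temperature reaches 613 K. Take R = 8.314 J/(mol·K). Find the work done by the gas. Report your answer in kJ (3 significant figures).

Isobaric: W = P ΔV = nR ΔT.
W = (1.5)(8.314)(613 − 293) = 3991 J.

W ≈ 3.99 kJ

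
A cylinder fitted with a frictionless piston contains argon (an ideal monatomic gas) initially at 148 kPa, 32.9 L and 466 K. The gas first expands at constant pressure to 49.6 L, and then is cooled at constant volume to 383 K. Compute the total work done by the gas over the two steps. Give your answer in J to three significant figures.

W_total ≈ 2470 J

Step 1 (isobaric): W = PΔV = (148 kPa)(49.6 − 32.9 L) = 2472 J.
Step 2 (isochoric): W = 0 (constant volume).
W_total = 2472 + 0 = 2472 J.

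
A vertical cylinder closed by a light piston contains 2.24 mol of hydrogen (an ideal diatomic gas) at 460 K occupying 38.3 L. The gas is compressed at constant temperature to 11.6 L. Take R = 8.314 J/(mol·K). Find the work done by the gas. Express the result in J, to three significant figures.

Isothermal: W = nRT ln(V₂/V₁).
W = (2.24)(8.314)(460) × ln(11.6/38.3)
  = 8567 × -1.194
W_by_gas = -10233 J.

W ≈ -10200 J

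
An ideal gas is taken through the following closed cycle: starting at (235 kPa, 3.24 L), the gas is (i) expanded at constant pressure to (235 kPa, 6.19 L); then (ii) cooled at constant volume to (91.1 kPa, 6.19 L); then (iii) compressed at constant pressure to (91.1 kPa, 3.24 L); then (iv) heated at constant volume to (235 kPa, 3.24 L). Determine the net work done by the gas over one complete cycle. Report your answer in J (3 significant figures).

W_net ≈ 425 J

Constant-volume legs do no work.
W(i) = (235)(6.19 − 3.24) = 693.2 J; W(iii) = (91.1)(3.24 − 6.19) = -268.7 J.
W_net = 693.2 − 268.7 = 424.5 J (the clockwise enclosed area).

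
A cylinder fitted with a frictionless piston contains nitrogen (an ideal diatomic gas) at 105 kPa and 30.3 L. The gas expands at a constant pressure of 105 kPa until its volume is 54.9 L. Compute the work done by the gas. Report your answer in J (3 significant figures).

W ≈ 2580 J

Isobaric: W = P ΔV.
W = (105 kPa)(54.9 − 30.3 L) = (105)(24.6) = 2583 J.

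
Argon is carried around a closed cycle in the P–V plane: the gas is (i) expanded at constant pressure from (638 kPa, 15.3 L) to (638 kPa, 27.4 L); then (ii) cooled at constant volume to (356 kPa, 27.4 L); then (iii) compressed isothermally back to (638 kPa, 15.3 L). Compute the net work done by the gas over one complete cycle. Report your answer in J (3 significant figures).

Leg (i): W = PΔV = (638)(27.4 − 15.3) = 7720 J.
Leg (ii): W = 0.
Leg (iii): W = PᵢVᵢ ln(V_f/Vᵢ) = (9754) ln(15.3/27.4) = -5684 J.
W_net = 7720 − 5684 = 2036 J.

W_net ≈ 2040 J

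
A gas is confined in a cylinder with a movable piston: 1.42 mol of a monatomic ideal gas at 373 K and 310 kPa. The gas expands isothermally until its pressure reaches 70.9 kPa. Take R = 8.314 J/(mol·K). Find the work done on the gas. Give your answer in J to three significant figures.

W ≈ -6500 J

Isothermal process: W = nRT ln(V₂/V₁) = nRT ln(P₁/P₂).
W = (1.42)(8.314)(373) × ln(310/70.9)
  = 4404 × ln(4.372) = 4404 × 1.475
W_by_gas = 6497 J; work on gas = −W_by = -6497 J.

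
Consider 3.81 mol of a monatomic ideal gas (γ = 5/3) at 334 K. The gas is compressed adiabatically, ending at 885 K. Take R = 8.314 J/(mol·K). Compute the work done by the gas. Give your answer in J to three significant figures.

W ≈ -26200 J

Adiabatic ⇒ Q = 0, so W_by = −ΔU = nCᵥ(T₁ − T₂).
Cᵥ = 3R/2 = 12.47 J/(mol·K).
W = (3.81)(12.47)(334 − 885) = -26180 J.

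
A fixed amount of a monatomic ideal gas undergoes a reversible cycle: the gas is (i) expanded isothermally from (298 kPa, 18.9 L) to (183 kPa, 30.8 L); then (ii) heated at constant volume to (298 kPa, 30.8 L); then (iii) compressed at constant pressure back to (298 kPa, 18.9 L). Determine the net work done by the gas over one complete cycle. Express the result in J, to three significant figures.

Leg (i): W = PᵢVᵢ ln(V_f/Vᵢ) = (5632) ln(30.8/18.9) = 2751 J.
Leg (ii): W = 0.
Leg (iii): W = PΔV = (298)(18.9 − 30.8) = -3546 J.
W_net = 2751 − 3546 = -795.7 J.

W_net ≈ -796 J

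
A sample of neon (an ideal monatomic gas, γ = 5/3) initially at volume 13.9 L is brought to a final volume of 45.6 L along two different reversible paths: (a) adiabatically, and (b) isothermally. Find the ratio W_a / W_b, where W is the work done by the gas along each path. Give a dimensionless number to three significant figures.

Path (a) adiabatic: W = P₁V₁(1 − (V₁/V₂)^(γ−1))/(γ−1) → W_a/(P₁V₁) = 0.8206.
Path (b) isothermal: W = P₁V₁ ln(V₂/V₁) → W_b/(P₁V₁) = 1.188.
W_a / W_b = 0.8206 / 1.188 = 0.6907.

W_a / W_b ≈ 0.691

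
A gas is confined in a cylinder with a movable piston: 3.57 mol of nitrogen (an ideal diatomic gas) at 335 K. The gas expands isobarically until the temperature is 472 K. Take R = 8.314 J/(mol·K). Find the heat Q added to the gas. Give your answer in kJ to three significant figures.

Q ≈ 14.2 kJ

Isobaric: W = nRΔT = (3.57)(8.314)(137) = 4066 J.
ΔU = nCᵥΔT with Cᵥ = 5R/2: ΔU = (3.57)(20.79)(137) = 10166 J.
Q = ΔU + W = 10166 + 4066 = 14232 J.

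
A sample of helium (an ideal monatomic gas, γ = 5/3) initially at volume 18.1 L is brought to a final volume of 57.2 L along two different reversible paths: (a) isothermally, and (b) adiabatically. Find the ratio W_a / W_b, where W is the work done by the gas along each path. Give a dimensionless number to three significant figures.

Path (a) isothermal: W = P₁V₁ ln(V₂/V₁) → W_a/(P₁V₁) = 1.151.
Path (b) adiabatic: W = P₁V₁(1 − (V₁/V₂)^(γ−1))/(γ−1) → W_b/(P₁V₁) = 0.8035.
W_a / W_b = 1.151 / 0.8035 = 1.432.

W_a / W_b ≈ 1.43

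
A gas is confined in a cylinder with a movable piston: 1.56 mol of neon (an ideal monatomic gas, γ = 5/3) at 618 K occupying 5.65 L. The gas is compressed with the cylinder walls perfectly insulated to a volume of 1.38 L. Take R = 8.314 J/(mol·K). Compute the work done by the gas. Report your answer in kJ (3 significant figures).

W ≈ -18.7 kJ

Adiabatic: TV^(γ−1) = const with γ = 5/3.
T₂ = T₁ (V₁/V₂)^(γ−1) = 618 × (5.65/1.38)^0.667 = 618 × 2.559 = 1582 K.
W_by = nCᵥ(T₁ − T₂) = (1.56)(12.47)(618 − 1582) = -18747 J.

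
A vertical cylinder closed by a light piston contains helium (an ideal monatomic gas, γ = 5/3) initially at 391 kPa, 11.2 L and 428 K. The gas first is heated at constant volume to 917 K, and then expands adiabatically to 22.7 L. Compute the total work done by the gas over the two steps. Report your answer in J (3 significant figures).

Step 1 (isochoric): W = 0 (constant volume).
After step 1: P = 837.7 kPa (V unchanged).
Step 2 (adiabatic): W = (P₁V₁ − P₂V₂)/(γ−1) = (9383 − 5858)/0.667 = 5286 J.
W_total = 0 + 5286 = 5286 J.

W_total ≈ 5290 J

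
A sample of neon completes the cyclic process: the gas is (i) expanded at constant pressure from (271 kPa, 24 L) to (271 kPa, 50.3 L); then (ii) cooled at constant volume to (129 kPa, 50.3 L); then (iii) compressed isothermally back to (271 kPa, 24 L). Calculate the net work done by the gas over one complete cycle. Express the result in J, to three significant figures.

Leg (i): W = PΔV = (271)(50.3 − 24) = 7127 J.
Leg (ii): W = 0.
Leg (iii): W = PᵢVᵢ ln(V_f/Vᵢ) = (6489) ln(24/50.3) = -4801 J.
W_net = 7127 − 4801 = 2326 J.

W_net ≈ 2330 J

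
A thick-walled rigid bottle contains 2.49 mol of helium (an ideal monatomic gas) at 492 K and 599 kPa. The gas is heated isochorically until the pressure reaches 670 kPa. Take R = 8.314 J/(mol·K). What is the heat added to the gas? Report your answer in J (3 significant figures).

Constant volume ⇒ W = 0, so Q = ΔU = nCᵥΔT with Cᵥ = 3R/2 = 12.47 J/(mol·K).
At constant V, T₂/T₁ = P₂/P₁ ⇒ ΔT = T₁(P₂/P₁ − 1) = 492·(670/599 − 1) = 58.32 K.
ΔU = (2.49)(12.47)(58.32) = 1811 J.

Q ≈ 1810 J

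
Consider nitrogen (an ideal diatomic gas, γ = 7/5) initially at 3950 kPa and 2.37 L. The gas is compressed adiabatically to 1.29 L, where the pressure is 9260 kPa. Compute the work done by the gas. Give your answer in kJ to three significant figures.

W ≈ -6.46 kJ

Adiabatic: W = (P₁V₁ − P₂V₂)/(γ − 1) with γ = 7/5.
P₁V₁ = 9362 J, P₂V₂ = 11945 J.
W = (9362 − 11945) / 0.4 = -6460 J.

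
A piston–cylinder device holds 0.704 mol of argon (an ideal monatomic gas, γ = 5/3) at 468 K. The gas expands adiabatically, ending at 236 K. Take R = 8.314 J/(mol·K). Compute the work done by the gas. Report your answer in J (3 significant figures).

W ≈ 2040 J

Adiabatic ⇒ Q = 0, so W_by = −ΔU = nCᵥ(T₁ − T₂).
Cᵥ = 3R/2 = 12.47 J/(mol·K).
W = (0.704)(12.47)(468 − 236) = 2037 J.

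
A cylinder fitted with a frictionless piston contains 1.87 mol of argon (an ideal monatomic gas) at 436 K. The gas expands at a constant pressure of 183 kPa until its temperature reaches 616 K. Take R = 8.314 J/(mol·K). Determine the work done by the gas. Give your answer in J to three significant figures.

W ≈ 2800 J

Isobaric: W = P ΔV = nR ΔT.
W = (1.87)(8.314)(616 − 436) = 2798 J.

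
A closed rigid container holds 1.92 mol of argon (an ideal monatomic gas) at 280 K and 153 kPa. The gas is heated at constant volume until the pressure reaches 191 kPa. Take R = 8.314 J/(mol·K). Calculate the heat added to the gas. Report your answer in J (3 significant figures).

Q ≈ 1670 J

Constant volume ⇒ W = 0, so Q = ΔU = nCᵥΔT with Cᵥ = 3R/2 = 12.47 J/(mol·K).
At constant V, T₂/T₁ = P₂/P₁ ⇒ ΔT = T₁(P₂/P₁ − 1) = 280·(191/153 − 1) = 69.54 K.
ΔU = (1.92)(12.47)(69.54) = 1665 J.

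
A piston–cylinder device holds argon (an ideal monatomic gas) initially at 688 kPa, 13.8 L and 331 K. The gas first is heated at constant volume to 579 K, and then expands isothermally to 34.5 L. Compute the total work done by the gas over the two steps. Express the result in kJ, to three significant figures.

Step 1 (isochoric): W = 0 (constant volume).
After step 1: P = 1203 kPa (V unchanged).
Step 2 (isothermal): W = P₁V₁ ln(V₂/V₁) = (16608) ln(34.5/13.8) = 15218 J.
W_total = 0 + 15218 = 15218 J.

W_total ≈ 15.2 kJ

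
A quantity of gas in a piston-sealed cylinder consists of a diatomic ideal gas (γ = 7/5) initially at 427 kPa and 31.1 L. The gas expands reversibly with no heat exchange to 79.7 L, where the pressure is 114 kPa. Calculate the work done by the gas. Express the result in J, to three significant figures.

W ≈ 10500 J

Adiabatic: W = (P₁V₁ − P₂V₂)/(γ − 1) with γ = 7/5.
P₁V₁ = 13280 J, P₂V₂ = 9086 J.
W = (13280 − 9086) / 0.4 = 10485 J.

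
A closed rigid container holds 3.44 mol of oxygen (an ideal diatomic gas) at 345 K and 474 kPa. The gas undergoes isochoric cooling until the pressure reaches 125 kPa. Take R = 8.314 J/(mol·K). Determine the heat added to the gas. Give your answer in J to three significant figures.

Q ≈ -18200 J

Constant volume ⇒ W = 0, so Q = ΔU = nCᵥΔT with Cᵥ = 5R/2 = 20.79 J/(mol·K).
At constant V, T₂/T₁ = P₂/P₁ ⇒ ΔT = T₁(P₂/P₁ − 1) = 345·(125/474 − 1) = -254 K.
ΔU = (3.44)(20.79)(-254) = -18162 J.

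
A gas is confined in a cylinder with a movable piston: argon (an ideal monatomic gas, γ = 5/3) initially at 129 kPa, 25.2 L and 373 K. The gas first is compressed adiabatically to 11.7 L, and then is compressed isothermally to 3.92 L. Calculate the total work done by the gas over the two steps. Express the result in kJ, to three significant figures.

W_total ≈ -9.18 kJ

Step 1 (adiabatic): W = (P₁V₁ − P₂V₂)/(γ−1) = (3251 − 5422)/0.667 = -3256 J.
After step 1: P = 463.4 kPa, V = 11.7 L, T = 622.1 K.
Step 2 (isothermal): W = P₁V₁ ln(V₂/V₁) = (5422) ln(3.92/11.7) = -5929 J.
W_total = -3256 − 5929 = -9185 J.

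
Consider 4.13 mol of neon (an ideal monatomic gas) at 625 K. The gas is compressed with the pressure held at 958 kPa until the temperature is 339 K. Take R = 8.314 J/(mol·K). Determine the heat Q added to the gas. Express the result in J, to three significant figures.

Isobaric: W = nRΔT = (4.13)(8.314)(-286) = -9820 J.
ΔU = nCᵥΔT with Cᵥ = 3R/2: ΔU = (4.13)(12.47)(-286) = -14730 J.
Q = ΔU + W = -14730 − 9820 = -24551 J.

Q ≈ -24600 J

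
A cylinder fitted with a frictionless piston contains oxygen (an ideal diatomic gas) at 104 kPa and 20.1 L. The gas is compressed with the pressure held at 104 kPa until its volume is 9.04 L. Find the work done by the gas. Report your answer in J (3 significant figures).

W ≈ -1150 J

Isobaric: W = P ΔV.
W = (104 kPa)(9.04 − 20.1 L) = (104)(-11.06) = -1150 J.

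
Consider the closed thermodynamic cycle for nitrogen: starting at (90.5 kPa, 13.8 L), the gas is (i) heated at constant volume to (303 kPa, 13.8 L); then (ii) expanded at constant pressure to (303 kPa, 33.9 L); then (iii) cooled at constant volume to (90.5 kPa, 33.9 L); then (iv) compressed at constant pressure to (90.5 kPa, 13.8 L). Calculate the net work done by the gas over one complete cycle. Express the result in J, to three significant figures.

Constant-volume legs do no work.
W(ii) = (303)(33.9 − 13.8) = 6090 J; W(iv) = (90.5)(13.8 − 33.9) = -1819 J.
W_net = 6090 − 1819 = 4271 J (the clockwise enclosed area).

W_net ≈ 4270 J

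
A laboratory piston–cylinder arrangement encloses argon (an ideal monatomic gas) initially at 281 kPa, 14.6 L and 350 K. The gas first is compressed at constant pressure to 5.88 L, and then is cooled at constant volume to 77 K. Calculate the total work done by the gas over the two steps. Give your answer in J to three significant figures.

Step 1 (isobaric): W = PΔV = (281 kPa)(5.88 − 14.6 L) = -2450 J.
Step 2 (isochoric): W = 0 (constant volume).
W_total = -2450 + 0 = -2450 J.

W_total ≈ -2450 J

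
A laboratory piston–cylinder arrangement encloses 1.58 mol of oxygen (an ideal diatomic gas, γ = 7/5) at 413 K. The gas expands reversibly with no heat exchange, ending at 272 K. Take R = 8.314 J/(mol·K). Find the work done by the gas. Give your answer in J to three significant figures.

Adiabatic ⇒ Q = 0, so W_by = −ΔU = nCᵥ(T₁ − T₂).
Cᵥ = 5R/2 = 20.79 J/(mol·K).
W = (1.58)(20.79)(413 − 272) = 4630 J.

W ≈ 4630 J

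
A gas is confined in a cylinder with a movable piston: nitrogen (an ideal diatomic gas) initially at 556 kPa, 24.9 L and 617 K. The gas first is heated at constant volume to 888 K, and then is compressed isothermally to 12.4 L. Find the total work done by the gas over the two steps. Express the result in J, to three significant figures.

Step 1 (isochoric): W = 0 (constant volume).
After step 1: P = 800.2 kPa (V unchanged).
Step 2 (isothermal): W = P₁V₁ ln(V₂/V₁) = (19925) ln(12.4/24.9) = -13891 J.
W_total = 0 − 13891 = -13891 J.

W_total ≈ -13900 J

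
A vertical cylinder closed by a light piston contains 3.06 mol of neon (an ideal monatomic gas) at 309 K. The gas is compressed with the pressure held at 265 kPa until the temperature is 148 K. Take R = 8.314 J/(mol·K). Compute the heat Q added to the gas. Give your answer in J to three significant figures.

Isobaric: W = nRΔT = (3.06)(8.314)(-161) = -4096 J.
ΔU = nCᵥΔT with Cᵥ = 3R/2: ΔU = (3.06)(12.47)(-161) = -6144 J.
Q = ΔU + W = -6144 − 4096 = -10240 J.

Q ≈ -10200 J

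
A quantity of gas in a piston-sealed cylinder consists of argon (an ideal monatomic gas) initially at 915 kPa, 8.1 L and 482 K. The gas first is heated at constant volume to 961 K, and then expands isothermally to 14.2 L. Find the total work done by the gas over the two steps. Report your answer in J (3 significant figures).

Step 1 (isochoric): W = 0 (constant volume).
After step 1: P = 1824 kPa (V unchanged).
Step 2 (isothermal): W = P₁V₁ ln(V₂/V₁) = (14777) ln(14.2/8.1) = 8295 J.
W_total = 0 + 8295 = 8295 J.

W_total ≈ 8300 J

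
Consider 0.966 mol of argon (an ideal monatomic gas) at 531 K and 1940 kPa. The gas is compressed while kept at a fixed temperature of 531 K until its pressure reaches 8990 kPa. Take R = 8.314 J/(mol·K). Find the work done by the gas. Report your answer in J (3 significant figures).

Isothermal process: W = nRT ln(V₂/V₁) = nRT ln(P₁/P₂).
W = (0.966)(8.314)(531) × ln(1940/8990)
  = 4265 × ln(0.2158) = 4265 × -1.533
W_by_gas = -6539 J.

W ≈ -6540 J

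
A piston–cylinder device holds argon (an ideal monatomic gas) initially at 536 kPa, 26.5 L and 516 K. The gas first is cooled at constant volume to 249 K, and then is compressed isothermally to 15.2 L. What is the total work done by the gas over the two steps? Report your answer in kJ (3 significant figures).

W_total ≈ -3.81 kJ

Step 1 (isochoric): W = 0 (constant volume).
After step 1: P = 258.7 kPa (V unchanged).
Step 2 (isothermal): W = P₁V₁ ln(V₂/V₁) = (6854) ln(15.2/26.5) = -3810 J.
W_total = 0 − 3810 = -3810 J.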